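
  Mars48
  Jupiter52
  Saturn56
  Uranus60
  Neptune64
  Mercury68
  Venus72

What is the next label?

Planet goes Mars, Jupiter, Saturn, Uranus, Neptune, Mercury, Venus → Earth (runs through the planets Mercury→Neptune).
Second component: +4 each step; 48, 52, 56, 60, 64, 68, 72 → 76.
So the next label is Earth76.

Earth76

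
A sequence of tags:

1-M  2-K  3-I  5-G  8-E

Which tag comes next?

13-C

For the first component, each term is the sum of the two before it: 1, 2, 3, 5, 8 → 13.
Letter goes M, K, I, G, E → C (letters move back 2 places in the alphabet).
Putting it together: 13-C.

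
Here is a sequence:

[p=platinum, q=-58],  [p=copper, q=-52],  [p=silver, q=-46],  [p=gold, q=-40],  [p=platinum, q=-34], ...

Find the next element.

[p=copper, q=-28]

P goes platinum, copper, silver, gold, platinum → copper (repeats platinum → copper → silver → gold).
Q goes -58, -52, -46, -40, -34 → -28 (+6 each step).
Combining the parts gives [p=copper, q=-28].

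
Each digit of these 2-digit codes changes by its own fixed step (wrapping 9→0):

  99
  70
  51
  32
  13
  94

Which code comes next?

75

First digit goes 9, 7, 5, 3, 1, 9 → 7 (−2 each step, mod 10).
Second digit: +1 each step, mod 10; 9, 0, 1, 2, 3, 4 → 5.
Putting it together: 75.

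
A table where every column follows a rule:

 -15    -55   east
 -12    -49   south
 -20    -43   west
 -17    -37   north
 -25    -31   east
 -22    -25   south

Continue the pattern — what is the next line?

First component — alternating steps +3, −8, +3, −8, …: -15, -12, -20, -17, -25, -22 → -30.
Second component: -55, -49, -43, -37, -31, -25 → -19 (+6 each step).
Direction — repeats east → south → west → north: east, south, west, north, east, south → west.
Putting it together: -30  -19  west.

-30  -19  west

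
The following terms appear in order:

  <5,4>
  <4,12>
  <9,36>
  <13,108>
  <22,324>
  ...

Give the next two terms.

For the first component, each term is the sum of the two before it: 5, 4, 9, 13, 22 → 35 → 57.
Second component — ×3 each step: 4, 12, 36, 108, 324 → 972 → 2916.
Putting the parts together: <35,972> and then <57,2916>.

<35,972>, <57,2916>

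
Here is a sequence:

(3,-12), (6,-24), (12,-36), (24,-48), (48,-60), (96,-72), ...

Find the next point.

First component: 3, 6, 12, 24, 48, 96 → 192 (×2 each step).
Second component goes -12, -24, -36, -48, -60, -72 → -84 (−12 each step).
Putting it together: (192,-84).

(192,-84)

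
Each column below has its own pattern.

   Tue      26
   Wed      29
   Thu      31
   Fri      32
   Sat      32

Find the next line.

Day: runs through the weekdays Mon→Sun; Tue, Wed, Thu, Fri, Sat → Sun.
Second component: differences are 3, 2, 1, … (decreasing by 1 each time), so 26, 29, 31, 32, 32 → 31.
Combining the parts gives Sun  31.

Sun  31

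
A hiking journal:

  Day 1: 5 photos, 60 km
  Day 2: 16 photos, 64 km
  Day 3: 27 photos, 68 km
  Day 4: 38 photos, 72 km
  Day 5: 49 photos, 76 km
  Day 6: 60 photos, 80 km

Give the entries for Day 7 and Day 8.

Photos: +11 each step; 5, 16, 27, 38, 49, 60 → 71 → 82.
Km: +4 each step, so 60, 64, 68, 72, 76, 80 → 84 → 88.
Putting the parts together: 71 photos, 84 km and then 82 photos, 88 km.

71 photos, 84 km; 82 photos, 88 km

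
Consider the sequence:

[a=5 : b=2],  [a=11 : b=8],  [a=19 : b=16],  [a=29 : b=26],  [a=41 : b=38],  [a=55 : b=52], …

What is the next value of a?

71

A goes 5, 11, 19, 29, 41, 55 → 71 (differences are 6, 8, 10, … (increasing by 2 each time)).
B: 2, 8, 16, 26, 38, 52 → 68 (always 3 less than the a).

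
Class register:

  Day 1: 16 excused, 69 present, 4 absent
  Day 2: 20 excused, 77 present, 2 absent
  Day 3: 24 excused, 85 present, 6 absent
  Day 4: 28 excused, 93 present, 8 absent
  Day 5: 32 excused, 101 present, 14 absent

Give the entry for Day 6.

36 excused, 109 present, 22 absent

Excused — +4 each step: 16, 20, 24, 28, 32 → 36.
Present — +8 each step: 69, 77, 85, 93, 101 → 109.
For the absent, each term is the sum of the two before it: 4, 2, 6, 8, 14 → 22.
So the next record is 36 excused, 109 present, 22 absent.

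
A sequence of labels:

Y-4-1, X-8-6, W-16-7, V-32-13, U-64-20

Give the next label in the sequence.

T-128-33

Letter: Y, X, W, V, U → T (letters move back 1 place in the alphabet).
For the second component, ×2 each step: 4, 8, 16, 32, 64 → 128.
Third component goes 1, 6, 7, 13, 20 → 33 (each term is the sum of the two before it).
Combining the parts gives T-128-33.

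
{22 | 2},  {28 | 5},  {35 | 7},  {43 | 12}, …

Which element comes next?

First part — differences are 6, 7, 8, … (increasing by 1 each time): 22, 28, 35, 43 → 52.
Second part goes 2, 5, 7, 12 → 19 (each term is the sum of the two before it).
Combining the parts gives {52 | 19}.

{52 | 19}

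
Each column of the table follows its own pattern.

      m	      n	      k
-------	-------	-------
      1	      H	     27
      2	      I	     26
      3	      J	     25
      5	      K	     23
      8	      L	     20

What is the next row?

13  M  15

Column m: each term is the sum of the two before it, so 1, 2, 3, 5, 8 → 13.
Column n: letters move forward 1 place in the alphabet; H, I, J, K, L → M.
Column k — together with the column m always sums to 28: 27, 26, 25, 23, 20 → 15.
Combining the parts gives 13  M  15.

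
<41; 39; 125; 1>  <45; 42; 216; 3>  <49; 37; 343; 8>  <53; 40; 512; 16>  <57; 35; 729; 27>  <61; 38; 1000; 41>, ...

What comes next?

<65; 33; 1331; 58>

For the first value, +4 each step: 41, 45, 49, 53, 57, 61 → 65.
Second value: alternating steps +3, −5, +3, −5, …, so 39, 42, 37, 40, 35, 38 → 33.
Third value: perfect cubes: 5³, 6³, 7³, …, so 125, 216, 343, 512, 729, 1000 → 1331.
Fourth value: 1, 3, 8, 16, 27, 41 → 58 (differences are 2, 5, 8, … (increasing by 3 each time)).
So the next term is <65; 33; 1331; 58>.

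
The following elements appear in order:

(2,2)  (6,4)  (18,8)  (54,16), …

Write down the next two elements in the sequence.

For the first value, ×3 each step: 2, 6, 18, 54 → 162 → 486.
Second value: ×2 each step; 2, 4, 8, 16 → 32 → 64.
Putting the parts together: (162,32) and then (486,64).

(162,32), (486,64)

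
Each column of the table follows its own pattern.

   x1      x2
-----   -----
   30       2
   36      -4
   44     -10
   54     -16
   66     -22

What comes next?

Column x1: 30, 36, 44, 54, 66 → 80 (differences are 6, 8, 10, … (increasing by 2 each time)).
For the column x2, −6 each step: 2, -4, -10, -16, -22 → -28.
Putting it together: 80  -28.

80  -28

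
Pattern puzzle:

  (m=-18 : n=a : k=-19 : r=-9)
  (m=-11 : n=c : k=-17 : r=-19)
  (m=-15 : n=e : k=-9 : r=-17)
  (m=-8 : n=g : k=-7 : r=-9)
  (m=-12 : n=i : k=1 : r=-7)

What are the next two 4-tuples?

(m=-5 : n=k : k=3 : r=1), (m=-9 : n=m : k=11 : r=3)

M goes -18, -11, -15, -8, -12 → -5 → -9 (alternating steps +7, −4, +7, −4, …).
N: letters move forward 2 places in the alphabet; a, c, e, g, i → k → m.
K: -19, -17, -9, -7, 1 → 3 → 11 (alternating steps +2, +8, +2, +8, …).
R: -9, -19, -17, -9, -7 → 1 → 3 (always the previous value of the k).
So the next two 4-tuples are (m=-5 : n=k : k=3 : r=1) and (m=-9 : n=m : k=11 : r=3).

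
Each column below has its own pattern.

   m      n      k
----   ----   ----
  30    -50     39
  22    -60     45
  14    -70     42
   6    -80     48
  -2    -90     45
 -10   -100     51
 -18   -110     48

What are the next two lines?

Column m goes 30, 22, 14, 6, -2, -10, -18 → -26 → -34 (−8 each step).
Column n: −10 each step, so -50, -60, -70, -80, -90, -100, -110 → -120 → -130.
Column k — alternating steps +6, −3, +6, −3, …: 39, 45, 42, 48, 45, 51, 48 → 54 → 51.
So the next two lines are -26  -120  54 and -34  -130  51.

-26  -120  54; -34  -130  51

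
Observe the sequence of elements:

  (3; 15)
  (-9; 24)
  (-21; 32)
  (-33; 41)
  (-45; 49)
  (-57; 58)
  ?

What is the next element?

First component — −12 each step: 3, -9, -21, -33, -45, -57 → -69.
Second component: alternating steps +9, +8, +9, +8, …, so 15, 24, 32, 41, 49, 58 → 66.
So the next element is (-69; 66).

(-69; 66)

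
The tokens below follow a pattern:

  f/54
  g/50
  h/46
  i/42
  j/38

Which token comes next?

k/34

Letter: f, g, h, i, j → k (letters move forward 1 place in the alphabet).
Second component — −4 each step: 54, 50, 46, 42, 38 → 34.
Combining the parts gives k/34.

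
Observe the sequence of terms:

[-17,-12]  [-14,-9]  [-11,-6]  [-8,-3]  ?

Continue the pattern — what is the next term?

First entry: +3 each step; -17, -14, -11, -8 → -5.
Second entry: always 5 more than the first entry; -12, -9, -6, -3 → 0.
Combining the parts gives [-5,0].

[-5,0]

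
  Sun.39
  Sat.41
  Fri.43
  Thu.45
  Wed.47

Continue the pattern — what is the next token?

Tue.49

Day: runs backward through the weekdays Mon→Sun, so Sun, Sat, Fri, Thu, Wed → Tue.
Second component: +2 each step, so 39, 41, 43, 45, 47 → 49.
Putting it together: Tue.49.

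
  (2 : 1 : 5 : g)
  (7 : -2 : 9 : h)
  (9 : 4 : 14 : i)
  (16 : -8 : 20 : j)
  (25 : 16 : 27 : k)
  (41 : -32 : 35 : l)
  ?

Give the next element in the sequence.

(66 : 64 : 44 : m)

First part goes 2, 7, 9, 16, 25, 41 → 66 (each term is the sum of the two before it).
Second part: 1, -2, 4, -8, 16, -32 → 64 (×(-2) each step).
Third part goes 5, 9, 14, 20, 27, 35 → 44 (differences are 4, 5, 6, … (increasing by 1 each time)).
Letter: letters move forward 1 place in the alphabet; g, h, i, j, k, l → m.
Combining the parts gives (66 : 64 : 44 : m).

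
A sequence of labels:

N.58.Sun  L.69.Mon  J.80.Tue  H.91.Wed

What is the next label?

For the letter, letters move back 2 places in the alphabet: N, L, J, H → F.
Second component goes 58, 69, 80, 91 → 102 (+11 each step).
Day goes Sun, Mon, Tue, Wed → Thu (runs through the weekdays Mon→Sun).
So the next label is F.102.Thu.

F.102.Thu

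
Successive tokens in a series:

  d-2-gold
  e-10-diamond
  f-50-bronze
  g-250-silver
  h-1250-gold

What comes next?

i-6250-diamond

Letter: d, e, f, g, h → i (letters move forward 1 place in the alphabet).
Second component: ×5 each step, so 2, 10, 50, 250, 1250 → 6250.
Rank — repeats gold → diamond → bronze → silver: gold, diamond, bronze, silver, gold → diamond.
So the next token is i-6250-diamond.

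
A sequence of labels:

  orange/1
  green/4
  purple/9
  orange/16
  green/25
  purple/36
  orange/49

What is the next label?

Colour: orange, green, purple, orange, green, purple, orange → green (repeats orange → green → purple).
Second component: 1, 4, 9, 16, 25, 36, 49 → 64 (perfect squares: 1², 2², 3², …).
Putting it together: green/64.

green/64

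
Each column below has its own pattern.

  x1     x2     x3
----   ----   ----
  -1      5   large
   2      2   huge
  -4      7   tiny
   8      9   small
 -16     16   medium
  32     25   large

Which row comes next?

Column x1: ×(-2) each step; -1, 2, -4, 8, -16, 32 → -64.
Column x2: each term is the sum of the two before it; 5, 2, 7, 9, 16, 25 → 41.
Column x3 goes large, huge, tiny, small, medium, large → huge (repeats large → huge → tiny → small → medium).
Combining the parts gives -64  41  huge.

-64  41  huge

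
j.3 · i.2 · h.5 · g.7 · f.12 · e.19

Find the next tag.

d.31

Letter: letters move back 1 place in the alphabet, so j, i, h, g, f, e → d.
Second component: each term is the sum of the two before it; 3, 2, 5, 7, 12, 19 → 31.
So the next tag is d.31.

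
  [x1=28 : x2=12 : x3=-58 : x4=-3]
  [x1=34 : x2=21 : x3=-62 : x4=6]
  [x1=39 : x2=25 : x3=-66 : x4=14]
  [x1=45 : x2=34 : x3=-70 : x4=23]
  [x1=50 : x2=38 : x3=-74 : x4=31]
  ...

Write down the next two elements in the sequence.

X1: alternating steps +6, +5, +6, +5, …; 28, 34, 39, 45, 50 → 56 → 61.
X2: 12, 21, 25, 34, 38 → 47 → 51 (alternating steps +9, +4, +9, +4, …).
X3 — −4 each step: -58, -62, -66, -70, -74 → -78 → -82.
X4: -3, 6, 14, 23, 31 → 40 → 48 (alternating steps +9, +8, +9, +8, …).
So the next two elements are [x1=56 : x2=47 : x3=-78 : x4=40] and [x1=61 : x2=51 : x3=-82 : x4=48].

[x1=56 : x2=47 : x3=-78 : x4=40], [x1=61 : x2=51 : x3=-82 : x4=48]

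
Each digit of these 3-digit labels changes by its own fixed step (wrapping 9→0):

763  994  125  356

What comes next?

First digit — +2 each step, mod 10: 7, 9, 1, 3 → 5.
Second digit: 6, 9, 2, 5 → 8 (+3 each step, mod 10).
Third digit: +1 each step, mod 10; 3, 4, 5, 6 → 7.
Combining the parts gives 587.

587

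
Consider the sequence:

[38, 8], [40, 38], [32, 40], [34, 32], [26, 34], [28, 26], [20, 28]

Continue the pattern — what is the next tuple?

[22, 20]

First value: alternating steps +2, −8, +2, −8, …; 38, 40, 32, 34, 26, 28, 20 → 22.
Second value: always the previous value of the first value; 8, 38, 40, 32, 34, 26, 28 → 20.
Putting it together: [22, 20].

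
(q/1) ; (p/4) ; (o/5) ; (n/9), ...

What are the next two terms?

(m/14), (l/23)

Letter: letters move back 1 place in the alphabet; q, p, o, n → m → l.
Second part — each term is the sum of the two before it: 1, 4, 5, 9 → 14 → 23.
So the next two terms are (m/14) and (l/23).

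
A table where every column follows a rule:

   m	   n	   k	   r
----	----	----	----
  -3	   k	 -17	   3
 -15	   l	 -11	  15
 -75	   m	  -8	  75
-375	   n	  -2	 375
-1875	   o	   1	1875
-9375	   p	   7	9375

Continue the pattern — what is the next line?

Column m goes -3, -15, -75, -375, -1875, -9375 → -46875 (×5 each step).
Column n: letters move forward 1 place in the alphabet; k, l, m, n, o, p → q.
Column k: -17, -11, -8, -2, 1, 7 → 10 (alternating steps +6, +3, +6, +3, …).
Column r goes 3, 15, 75, 375, 1875, 9375 → 46875 (always the negative of the column m).
Putting it together: -46875  q  10  46875.

-46875  q  10  46875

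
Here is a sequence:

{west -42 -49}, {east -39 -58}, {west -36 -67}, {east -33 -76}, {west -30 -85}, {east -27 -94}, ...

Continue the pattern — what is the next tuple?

{west -24 -103}

For the direction, alternates west ↔ east: west, east, west, east, west, east → west.
For the second coordinate, +3 each step: -42, -39, -36, -33, -30, -27 → -24.
Third coordinate: −9 each step; -49, -58, -67, -76, -85, -94 → -103.
Combining the parts gives {west -24 -103}.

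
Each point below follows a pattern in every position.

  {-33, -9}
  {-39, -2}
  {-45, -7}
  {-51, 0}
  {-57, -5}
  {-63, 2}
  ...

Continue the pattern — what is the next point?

For the first value, −6 each step: -33, -39, -45, -51, -57, -63 → -69.
Second value goes -9, -2, -7, 0, -5, 2 → -3 (alternating steps +7, −5, +7, −5, …).
Combining the parts gives {-69, -3}.

{-69, -3}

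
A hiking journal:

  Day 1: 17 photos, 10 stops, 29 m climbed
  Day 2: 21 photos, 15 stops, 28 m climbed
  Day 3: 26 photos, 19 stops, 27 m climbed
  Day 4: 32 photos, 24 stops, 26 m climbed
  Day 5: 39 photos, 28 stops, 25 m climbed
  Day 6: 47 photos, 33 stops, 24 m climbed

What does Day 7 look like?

Photos: differences are 4, 5, 6, … (increasing by 1 each time), so 17, 21, 26, 32, 39, 47 → 56.
For the stops, alternating steps +5, +4, +5, +4, …: 10, 15, 19, 24, 28, 33 → 37.
M climbed — −1 each step: 29, 28, 27, 26, 25, 24 → 23.
Combining the parts gives 56 photos, 37 stops, 23 m climbed.

56 photos, 37 stops, 23 m climbed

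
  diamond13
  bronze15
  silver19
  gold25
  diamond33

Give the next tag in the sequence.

For the rank, repeats diamond → bronze → silver → gold: diamond, bronze, silver, gold, diamond → bronze.
Second component: 13, 15, 19, 25, 33 → 43 (differences are 2, 4, 6, … (increasing by 2 each time)).
Combining the parts gives bronze43.

bronze43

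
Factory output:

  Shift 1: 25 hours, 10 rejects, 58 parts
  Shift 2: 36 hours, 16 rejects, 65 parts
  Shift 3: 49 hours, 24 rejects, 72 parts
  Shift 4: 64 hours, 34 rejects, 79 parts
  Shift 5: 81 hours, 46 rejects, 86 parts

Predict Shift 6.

Hours — perfect squares: 5², 6², 7², …: 25, 36, 49, 64, 81 → 100.
Rejects — differences are 6, 8, 10, … (increasing by 2 each time): 10, 16, 24, 34, 46 → 60.
Parts — +7 each step: 58, 65, 72, 79, 86 → 93.
So the next row is 100 hours, 60 rejects, 93 parts.

100 hours, 60 rejects, 93 parts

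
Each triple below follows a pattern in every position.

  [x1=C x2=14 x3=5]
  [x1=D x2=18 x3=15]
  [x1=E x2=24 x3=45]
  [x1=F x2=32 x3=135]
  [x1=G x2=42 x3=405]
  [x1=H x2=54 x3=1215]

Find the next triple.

X1: C, D, E, F, G, H → I (letters move forward 1 place in the alphabet).
X2: differences are 4, 6, 8, … (increasing by 2 each time), so 14, 18, 24, 32, 42, 54 → 68.
X3 — ×3 each step: 5, 15, 45, 135, 405, 1215 → 3645.
So the next triple is [x1=I x2=68 x3=3645].

[x1=I x2=68 x3=3645]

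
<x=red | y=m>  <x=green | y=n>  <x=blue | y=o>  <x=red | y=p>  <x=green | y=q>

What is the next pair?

X: repeats red → green → blue, so red, green, blue, red, green → blue.
Y: letters move forward 1 place in the alphabet, so m, n, o, p, q → r.
So the next pair is <x=blue | y=r>.

<x=blue | y=r>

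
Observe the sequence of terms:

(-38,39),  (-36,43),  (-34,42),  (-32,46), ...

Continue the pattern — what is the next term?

(-30,45)

First coordinate goes -38, -36, -34, -32 → -30 (+2 each step).
Second coordinate: alternating steps +4, −1, +4, −1, …, so 39, 43, 42, 46 → 45.
Putting it together: (-30,45).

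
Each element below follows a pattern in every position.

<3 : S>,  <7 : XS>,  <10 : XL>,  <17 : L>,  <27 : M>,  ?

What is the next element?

<44 : S>

First slot: each term is the sum of the two before it; 3, 7, 10, 17, 27 → 44.
Size: runs backward through clothing sizes XS→XL, so S, XS, XL, L, M → S.
Combining the parts gives <44 : S>.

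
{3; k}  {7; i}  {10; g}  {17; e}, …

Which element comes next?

{27; c}

For the first component, each term is the sum of the two before it: 3, 7, 10, 17 → 27.
Letter: letters move back 2 places in the alphabet, so k, i, g, e → c.
So the next element is {27; c}.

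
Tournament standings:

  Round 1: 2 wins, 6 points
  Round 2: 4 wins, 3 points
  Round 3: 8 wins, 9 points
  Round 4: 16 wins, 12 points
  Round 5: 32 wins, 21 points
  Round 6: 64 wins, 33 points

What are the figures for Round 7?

128 wins, 54 points

Wins — ×2 each step: 2, 4, 8, 16, 32, 64 → 128.
Points — each term is the sum of the two before it: 6, 3, 9, 12, 21, 33 → 54.
Combining the parts gives 128 wins, 54 points.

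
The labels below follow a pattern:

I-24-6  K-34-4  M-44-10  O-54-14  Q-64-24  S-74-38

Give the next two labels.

Letter: I, K, M, O, Q, S → U → W (letters move forward 2 places in the alphabet).
Second component: +10 each step, so 24, 34, 44, 54, 64, 74 → 84 → 94.
Third component: each term is the sum of the two before it; 6, 4, 10, 14, 24, 38 → 62 → 100.
So the next two labels are U-84-62 and W-94-100.

U-84-62 then W-94-100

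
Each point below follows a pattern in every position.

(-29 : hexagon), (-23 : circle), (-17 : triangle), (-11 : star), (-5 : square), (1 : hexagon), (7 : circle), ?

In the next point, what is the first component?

First component: +6 each step; -29, -23, -17, -11, -5, 1, 7 → 13.

13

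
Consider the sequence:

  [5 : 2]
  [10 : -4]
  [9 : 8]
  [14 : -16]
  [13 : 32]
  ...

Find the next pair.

First part — alternating steps +5, −1, +5, −1, …: 5, 10, 9, 14, 13 → 18.
Second part: ×(-2) each step, so 2, -4, 8, -16, 32 → -64.
Putting it together: [18 : -64].

[18 : -64]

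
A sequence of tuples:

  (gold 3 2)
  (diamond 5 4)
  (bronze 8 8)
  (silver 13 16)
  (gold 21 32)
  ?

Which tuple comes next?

Rank goes gold, diamond, bronze, silver, gold → diamond (repeats gold → diamond → bronze → silver).
Second component: each term is the sum of the two before it, so 3, 5, 8, 13, 21 → 34.
For the third component, ×2 each step: 2, 4, 8, 16, 32 → 64.
Combining the parts gives (diamond 34 64).

(diamond 34 64)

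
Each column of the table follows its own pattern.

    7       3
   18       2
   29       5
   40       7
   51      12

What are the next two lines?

First component — +11 each step: 7, 18, 29, 40, 51 → 62 → 73.
Second component: each term is the sum of the two before it; 3, 2, 5, 7, 12 → 19 → 31.
So the next two lines are 62  19 and 73  31.

62  19; 73  31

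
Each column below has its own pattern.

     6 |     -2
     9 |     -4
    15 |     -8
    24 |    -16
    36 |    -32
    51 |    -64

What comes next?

69  -128

First component: 6, 9, 15, 24, 36, 51 → 69 (differences are 3, 6, 9, … (increasing by 3 each time)).
Second component goes -2, -4, -8, -16, -32, -64 → -128 (×2 each step).
Putting it together: 69  -128.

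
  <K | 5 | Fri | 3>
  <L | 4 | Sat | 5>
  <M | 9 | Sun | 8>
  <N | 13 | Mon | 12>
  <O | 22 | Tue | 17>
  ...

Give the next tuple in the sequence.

<P | 35 | Wed | 23>

Letter: letters move forward 1 place in the alphabet, so K, L, M, N, O → P.
Second coordinate: 5, 4, 9, 13, 22 → 35 (each term is the sum of the two before it).
Day: runs through the weekdays Mon→Sun, so Fri, Sat, Sun, Mon, Tue → Wed.
Fourth coordinate: differences are 2, 3, 4, … (increasing by 1 each time), so 3, 5, 8, 12, 17 → 23.
Putting it together: <P | 35 | Wed | 23>.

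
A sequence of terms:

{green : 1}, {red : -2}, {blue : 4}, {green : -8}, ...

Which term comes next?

Colour — repeats green → red → blue: green, red, blue, green → red.
Second value: ×(-2) each step; 1, -2, 4, -8 → 16.
Putting it together: {red : 16}.

{red : 16}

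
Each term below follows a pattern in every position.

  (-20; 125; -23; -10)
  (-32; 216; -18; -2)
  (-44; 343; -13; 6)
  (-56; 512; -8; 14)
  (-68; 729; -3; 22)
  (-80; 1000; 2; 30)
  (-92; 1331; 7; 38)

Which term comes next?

First part — −12 each step: -20, -32, -44, -56, -68, -80, -92 → -104.
Second part: 125, 216, 343, 512, 729, 1000, 1331 → 1728 (perfect cubes: 5³, 6³, 7³, …).
For the third part, +5 each step: -23, -18, -13, -8, -3, 2, 7 → 12.
Fourth part: +8 each step, so -10, -2, 6, 14, 22, 30, 38 → 46.
Putting it together: (-104; 1728; 12; 46).

(-104; 1728; 12; 46)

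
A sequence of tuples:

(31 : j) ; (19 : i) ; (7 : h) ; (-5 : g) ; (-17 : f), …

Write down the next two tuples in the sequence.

First coordinate goes 31, 19, 7, -5, -17 → -29 → -41 (−12 each step).
For the letter, letters move back 1 place in the alphabet: j, i, h, g, f → e → d.
Putting the parts together: (-29 : e) and then (-41 : d).

(-29 : e), (-41 : d)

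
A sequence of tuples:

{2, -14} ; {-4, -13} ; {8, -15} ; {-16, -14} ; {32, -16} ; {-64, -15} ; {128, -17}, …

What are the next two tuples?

{-256, -16}, {512, -18}

First component — ×(-2) each step: 2, -4, 8, -16, 32, -64, 128 → -256 → 512.
Second component: alternating steps +1, −2, +1, −2, …, so -14, -13, -15, -14, -16, -15, -17 → -16 → -18.
Putting the parts together: {-256, -16} and then {512, -18}.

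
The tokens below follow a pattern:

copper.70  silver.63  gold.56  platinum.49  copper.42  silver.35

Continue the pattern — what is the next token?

Metal: repeats copper → silver → gold → platinum, so copper, silver, gold, platinum, copper, silver → gold.
Second component — −7 each step: 70, 63, 56, 49, 42, 35 → 28.
So the next token is gold.28.

gold.28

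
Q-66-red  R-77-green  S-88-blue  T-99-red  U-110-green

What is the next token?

Letter — letters move forward 1 place in the alphabet: Q, R, S, T, U → V.
Second component: 66, 77, 88, 99, 110 → 121 (+11 each step).
Colour: red, green, blue, red, green → blue (repeats red → green → blue).
Putting it together: V-121-blue.

V-121-blue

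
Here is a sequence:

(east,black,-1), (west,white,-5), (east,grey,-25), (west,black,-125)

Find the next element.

Direction goes east, west, east, west → east (alternates east ↔ west).
For the shade, repeats black → white → grey: black, white, grey, black → white.
Third part: ×5 each step; -1, -5, -25, -125 → -625.
Combining the parts gives (east,white,-625).

(east,white,-625)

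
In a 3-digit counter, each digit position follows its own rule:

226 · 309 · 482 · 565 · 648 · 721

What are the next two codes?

First digit — +1 each step, mod 10: 2, 3, 4, 5, 6, 7 → 8 → 9.
For the second digit, −2 each step, mod 10: 2, 0, 8, 6, 4, 2 → 0 → 8.
Third digit: +3 each step, mod 10, so 6, 9, 2, 5, 8, 1 → 4 → 7.
Putting the parts together: 804 and then 987.

804 then 987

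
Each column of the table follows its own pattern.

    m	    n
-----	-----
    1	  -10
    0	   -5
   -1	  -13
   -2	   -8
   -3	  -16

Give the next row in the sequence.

Column m goes 1, 0, -1, -2, -3 → -4 (−1 each step).
Column n: -10, -5, -13, -8, -16 → -11 (alternating steps +5, −8, +5, −8, …).
So the next row is -4  -11.

-4  -11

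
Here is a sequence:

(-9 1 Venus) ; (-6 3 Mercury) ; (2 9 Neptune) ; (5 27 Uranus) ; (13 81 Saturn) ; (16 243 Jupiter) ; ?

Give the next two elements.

(24 729 Mars), (27 2187 Earth)

First entry: -9, -6, 2, 5, 13, 16 → 24 → 27 (alternating steps +3, +8, +3, +8, …).
Second entry: ×3 each step, so 1, 3, 9, 27, 81, 243 → 729 → 2187.
Planet: runs backward through the planets Mercury→Neptune; Venus, Mercury, Neptune, Uranus, Saturn, Jupiter → Mars → Earth.
So the next two elements are (24 729 Mars) and (27 2187 Earth).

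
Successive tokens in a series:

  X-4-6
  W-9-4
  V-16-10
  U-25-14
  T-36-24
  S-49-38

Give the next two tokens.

Letter: letters move back 1 place in the alphabet; X, W, V, U, T, S → R → Q.
Second component — perfect squares: 2², 3², 4², …: 4, 9, 16, 25, 36, 49 → 64 → 81.
Third component: each term is the sum of the two before it, so 6, 4, 10, 14, 24, 38 → 62 → 100.
So the next two tokens are R-64-62 and Q-81-100.

R-64-62 then Q-81-100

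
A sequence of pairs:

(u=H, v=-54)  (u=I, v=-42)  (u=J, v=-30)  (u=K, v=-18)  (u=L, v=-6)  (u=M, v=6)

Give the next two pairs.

(u=N, v=18), (u=O, v=30)

U goes H, I, J, K, L, M → N → O (letters move forward 1 place in the alphabet).
V — +12 each step: -54, -42, -30, -18, -6, 6 → 18 → 30.
Putting the parts together: (u=N, v=18) and then (u=O, v=30).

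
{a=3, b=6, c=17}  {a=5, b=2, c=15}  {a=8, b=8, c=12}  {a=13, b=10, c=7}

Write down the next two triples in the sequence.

{a=21, b=18, c=-1}, {a=34, b=28, c=-14}

A goes 3, 5, 8, 13 → 21 → 34 (each term is the sum of the two before it).
B: 6, 2, 8, 10 → 18 → 28 (each term is the sum of the two before it).
C: together with the a always sums to 20; 17, 15, 12, 7 → -1 → -14.
So the next two triples are {a=21, b=18, c=-1} and {a=34, b=28, c=-14}.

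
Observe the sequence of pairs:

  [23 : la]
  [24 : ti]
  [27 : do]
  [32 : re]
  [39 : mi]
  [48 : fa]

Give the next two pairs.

First component: 23, 24, 27, 32, 39, 48 → 59 → 72 (differences are 1, 3, 5, … (increasing by 2 each time)).
Note goes la, ti, do, re, mi, fa → sol → la (runs through the solfège scale do→ti).
Putting the parts together: [59 : sol] and then [72 : la].

[59 : sol], [72 : la]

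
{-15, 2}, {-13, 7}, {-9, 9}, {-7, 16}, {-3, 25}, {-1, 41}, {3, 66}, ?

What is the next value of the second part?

107

Second part: each term is the sum of the two before it, so 2, 7, 9, 16, 25, 41, 66 → 107.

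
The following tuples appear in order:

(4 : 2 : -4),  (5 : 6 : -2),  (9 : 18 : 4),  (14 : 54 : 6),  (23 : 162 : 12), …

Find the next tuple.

(37 : 486 : 14)

First value: each term is the sum of the two before it, so 4, 5, 9, 14, 23 → 37.
Second value: ×3 each step, so 2, 6, 18, 54, 162 → 486.
Third value goes -4, -2, 4, 6, 12 → 14 (alternating steps +2, +6, +2, +6, …).
Combining the parts gives (37 : 486 : 14).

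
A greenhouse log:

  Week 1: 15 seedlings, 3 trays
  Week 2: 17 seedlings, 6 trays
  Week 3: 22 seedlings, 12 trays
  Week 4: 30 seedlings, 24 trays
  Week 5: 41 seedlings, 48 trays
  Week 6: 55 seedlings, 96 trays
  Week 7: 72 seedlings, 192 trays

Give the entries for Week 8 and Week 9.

Seedlings: differences are 2, 5, 8, … (increasing by 3 each time); 15, 17, 22, 30, 41, 55, 72 → 92 → 115.
Trays: 3, 6, 12, 24, 48, 96, 192 → 384 → 768 (×2 each step).
Putting the parts together: 92 seedlings, 384 trays and then 115 seedlings, 768 trays.

92 seedlings, 384 trays; 115 seedlings, 768 trays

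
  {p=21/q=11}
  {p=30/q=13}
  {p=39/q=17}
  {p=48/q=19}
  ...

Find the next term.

P: +9 each step; 21, 30, 39, 48 → 57.
Q — alternating steps +2, +4, +2, +4, …: 11, 13, 17, 19 → 23.
Putting it together: {p=57/q=23}.

{p=57/q=23}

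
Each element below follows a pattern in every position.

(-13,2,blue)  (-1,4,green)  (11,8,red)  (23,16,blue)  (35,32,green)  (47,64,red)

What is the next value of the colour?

blue

Colour: blue, green, red, blue, green, red → blue (repeats blue → green → red).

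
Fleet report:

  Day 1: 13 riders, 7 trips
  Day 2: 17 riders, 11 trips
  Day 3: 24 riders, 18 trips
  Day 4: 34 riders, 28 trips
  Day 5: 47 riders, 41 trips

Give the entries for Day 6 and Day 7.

Riders: 13, 17, 24, 34, 47 → 63 → 82 (differences are 4, 7, 10, … (increasing by 3 each time)).
For the trips, always 6 less than the riders: 7, 11, 18, 28, 41 → 57 → 76.
So the next two records are 63 riders, 57 trips and 82 riders, 76 trips.

63 riders, 57 trips; 82 riders, 76 trips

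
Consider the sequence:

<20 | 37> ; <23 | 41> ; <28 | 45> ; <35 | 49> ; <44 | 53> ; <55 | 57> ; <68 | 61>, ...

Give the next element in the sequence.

First coordinate goes 20, 23, 28, 35, 44, 55, 68 → 83 (differences are 3, 5, 7, … (increasing by 2 each time)).
Second coordinate: +4 each step, so 37, 41, 45, 49, 53, 57, 61 → 65.
Combining the parts gives <83 | 65>.

<83 | 65>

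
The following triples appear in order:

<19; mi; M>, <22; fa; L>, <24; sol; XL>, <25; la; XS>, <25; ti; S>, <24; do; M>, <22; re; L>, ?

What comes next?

<19; mi; XL>

First value: 19, 22, 24, 25, 25, 24, 22 → 19 (differences are 3, 2, 1, … (decreasing by 1 each time)).
Note goes mi, fa, sol, la, ti, do, re → mi (runs through the solfège scale do→ti).
Size: repeats M → L → XL → XS → S; M, L, XL, XS, S, M, L → XL.
So the next triple is <19; mi; XL>.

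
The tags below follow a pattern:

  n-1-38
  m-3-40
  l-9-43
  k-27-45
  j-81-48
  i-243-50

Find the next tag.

h-729-53

Letter: letters move back 1 place in the alphabet, so n, m, l, k, j, i → h.
Second component: ×3 each step; 1, 3, 9, 27, 81, 243 → 729.
Third component: alternating steps +2, +3, +2, +3, …, so 38, 40, 43, 45, 48, 50 → 53.
Combining the parts gives h-729-53.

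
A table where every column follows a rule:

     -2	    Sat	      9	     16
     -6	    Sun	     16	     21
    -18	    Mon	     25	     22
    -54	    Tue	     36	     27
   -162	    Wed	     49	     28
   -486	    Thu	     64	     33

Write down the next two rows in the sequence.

First component: -2, -6, -18, -54, -162, -486 → -1458 → -4374 (×3 each step).
Day goes Sat, Sun, Mon, Tue, Wed, Thu → Fri → Sat (runs through the weekdays Mon→Sun).
Third component: 9, 16, 25, 36, 49, 64 → 81 → 100 (perfect squares: 3², 4², 5², …).
Fourth component: 16, 21, 22, 27, 28, 33 → 34 → 39 (alternating steps +5, +1, +5, +1, …).
So the next two rows are -1458  Fri  81  34 and -4374  Sat  100  39.

-1458  Fri  81  34; -4374  Sat  100  39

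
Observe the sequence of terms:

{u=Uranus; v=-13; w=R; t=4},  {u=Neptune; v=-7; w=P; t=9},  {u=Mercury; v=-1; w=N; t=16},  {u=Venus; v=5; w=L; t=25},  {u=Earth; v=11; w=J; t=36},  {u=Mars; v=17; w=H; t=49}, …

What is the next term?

U — runs through the planets Mercury→Neptune: Uranus, Neptune, Mercury, Venus, Earth, Mars → Jupiter.
V: -13, -7, -1, 5, 11, 17 → 23 (+6 each step).
W: R, P, N, L, J, H → F (letters move back 2 places in the alphabet).
For the t, perfect squares: 2², 3², 4², …: 4, 9, 16, 25, 36, 49 → 64.
Putting it together: {u=Jupiter; v=23; w=F; t=64}.

{u=Jupiter; v=23; w=F; t=64}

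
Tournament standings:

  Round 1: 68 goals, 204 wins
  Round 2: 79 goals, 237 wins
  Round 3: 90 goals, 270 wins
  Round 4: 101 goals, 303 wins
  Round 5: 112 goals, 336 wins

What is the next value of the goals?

123

Goals: +11 each step; 68, 79, 90, 101, 112 → 123.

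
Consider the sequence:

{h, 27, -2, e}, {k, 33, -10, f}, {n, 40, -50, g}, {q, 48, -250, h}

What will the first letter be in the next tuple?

t

First letter goes h, k, n, q → t (letters move forward 3 places in the alphabet).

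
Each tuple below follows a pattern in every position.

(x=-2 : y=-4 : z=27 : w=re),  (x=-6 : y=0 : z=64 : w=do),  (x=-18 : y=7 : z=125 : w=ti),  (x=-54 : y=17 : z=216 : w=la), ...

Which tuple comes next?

X: ×3 each step, so -2, -6, -18, -54 → -162.
Y: differences are 4, 7, 10, … (increasing by 3 each time); -4, 0, 7, 17 → 30.
Z: 27, 64, 125, 216 → 343 (perfect cubes: 3³, 4³, 5³, …).
W: re, do, ti, la → sol (runs backward through the solfège scale do→ti).
Combining the parts gives (x=-162 : y=30 : z=343 : w=sol).

(x=-162 : y=30 : z=343 : w=sol)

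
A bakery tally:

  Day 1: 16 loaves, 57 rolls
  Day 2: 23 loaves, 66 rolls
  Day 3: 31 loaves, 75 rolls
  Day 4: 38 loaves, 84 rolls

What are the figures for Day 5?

Loaves: 16, 23, 31, 38 → 46 (alternating steps +7, +8, +7, +8, …).
Rolls: +9 each step; 57, 66, 75, 84 → 93.
So the next record is 46 loaves, 93 rolls.

46 loaves, 93 rolls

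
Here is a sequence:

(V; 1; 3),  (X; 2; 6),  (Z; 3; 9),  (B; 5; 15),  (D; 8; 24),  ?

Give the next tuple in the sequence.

For the letter, letters move forward 2 places in the alphabet, wrapping Z→A: V, X, Z, B, D → F.
Second part goes 1, 2, 3, 5, 8 → 13 (each term is the sum of the two before it).
For the third part, always 3 × the second part: 3, 6, 9, 15, 24 → 39.
Putting it together: (F; 13; 39).

(F; 13; 39)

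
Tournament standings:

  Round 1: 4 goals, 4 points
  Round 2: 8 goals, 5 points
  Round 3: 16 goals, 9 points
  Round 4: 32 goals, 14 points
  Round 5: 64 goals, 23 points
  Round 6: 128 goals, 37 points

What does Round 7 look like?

256 goals, 60 points

Goals: ×2 each step, so 4, 8, 16, 32, 64, 128 → 256.
For the points, each term is the sum of the two before it: 4, 5, 9, 14, 23, 37 → 60.
Putting it together: 256 goals, 60 points.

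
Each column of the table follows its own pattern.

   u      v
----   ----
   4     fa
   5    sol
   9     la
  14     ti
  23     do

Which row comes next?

For the column u, each term is the sum of the two before it: 4, 5, 9, 14, 23 → 37.
Column v: runs through the solfège scale do→ti; fa, sol, la, ti, do → re.
Combining the parts gives 37  re.

37  re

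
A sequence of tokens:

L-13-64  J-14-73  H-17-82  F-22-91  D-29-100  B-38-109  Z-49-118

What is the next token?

For the letter, letters move back 2 places in the alphabet, wrapping A→Z: L, J, H, F, D, B, Z → X.
Second component — differences are 1, 3, 5, … (increasing by 2 each time): 13, 14, 17, 22, 29, 38, 49 → 62.
Third component goes 64, 73, 82, 91, 100, 109, 118 → 127 (+9 each step).
Putting it together: X-62-127.

X-62-127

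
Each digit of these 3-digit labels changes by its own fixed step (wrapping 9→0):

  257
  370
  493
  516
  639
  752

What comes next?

875

First digit: 2, 3, 4, 5, 6, 7 → 8 (+1 each step, mod 10).
Second digit: 5, 7, 9, 1, 3, 5 → 7 (+2 each step, mod 10).
Third digit: +3 each step, mod 10; 7, 0, 3, 6, 9, 2 → 5.
Combining the parts gives 875.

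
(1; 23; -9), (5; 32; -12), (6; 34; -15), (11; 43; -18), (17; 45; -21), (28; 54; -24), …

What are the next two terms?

First coordinate: each term is the sum of the two before it, so 1, 5, 6, 11, 17, 28 → 45 → 73.
Second coordinate: alternating steps +9, +2, +9, +2, …; 23, 32, 34, 43, 45, 54 → 56 → 65.
Third coordinate goes -9, -12, -15, -18, -21, -24 → -27 → -30 (−3 each step).
So the next two terms are (45; 56; -27) and (73; 65; -30).

(45; 56; -27), (73; 65; -30)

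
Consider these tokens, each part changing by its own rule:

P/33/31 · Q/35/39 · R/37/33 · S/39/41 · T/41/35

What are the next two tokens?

Letter: letters move forward 1 place in the alphabet, so P, Q, R, S, T → U → V.
Second component: 33, 35, 37, 39, 41 → 43 → 45 (+2 each step).
Third component: alternating steps +8, −6, +8, −6, …, so 31, 39, 33, 41, 35 → 43 → 37.
Putting the parts together: U/43/43 and then V/45/37.

U/43/43, V/45/37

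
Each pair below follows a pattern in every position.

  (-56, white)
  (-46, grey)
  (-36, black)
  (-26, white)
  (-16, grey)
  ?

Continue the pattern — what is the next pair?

First value: +10 each step, so -56, -46, -36, -26, -16 → -6.
Shade — repeats white → grey → black: white, grey, black, white, grey → black.
Putting it together: (-6, black).

(-6, black)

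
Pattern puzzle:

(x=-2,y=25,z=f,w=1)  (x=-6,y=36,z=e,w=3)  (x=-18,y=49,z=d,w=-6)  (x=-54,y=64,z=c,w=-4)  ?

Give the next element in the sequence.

X — ×3 each step: -2, -6, -18, -54 → -162.
Y: perfect squares: 5², 6², 7², …; 25, 36, 49, 64 → 81.
Z goes f, e, d, c → b (letters move back 1 place in the alphabet).
W goes 1, 3, -6, -4 → -13 (alternating steps +2, −9, +2, −9, …).
So the next element is (x=-162,y=81,z=b,w=-13).

(x=-162,y=81,z=b,w=-13)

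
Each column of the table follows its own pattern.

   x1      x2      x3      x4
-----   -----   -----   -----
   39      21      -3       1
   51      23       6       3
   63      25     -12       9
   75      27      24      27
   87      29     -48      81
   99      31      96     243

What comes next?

111  33  -192  729

For the column x1, +12 each step: 39, 51, 63, 75, 87, 99 → 111.
Column x2: 21, 23, 25, 27, 29, 31 → 33 (+2 each step).
Column x3 — ×(-2) each step: -3, 6, -12, 24, -48, 96 → -192.
Column x4 — ×3 each step: 1, 3, 9, 27, 81, 243 → 729.
Putting it together: 111  33  -192  729.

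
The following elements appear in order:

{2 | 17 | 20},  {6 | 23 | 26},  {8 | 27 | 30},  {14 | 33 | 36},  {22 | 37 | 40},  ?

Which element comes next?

First entry: each term is the sum of the two before it; 2, 6, 8, 14, 22 → 36.
Second entry: alternating steps +6, +4, +6, +4, …; 17, 23, 27, 33, 37 → 43.
Third entry — always 3 more than the second entry: 20, 26, 30, 36, 40 → 46.
Combining the parts gives {36 | 43 | 46}.

{36 | 43 | 46}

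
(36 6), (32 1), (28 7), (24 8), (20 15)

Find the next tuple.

(16 23)

First entry: −4 each step; 36, 32, 28, 24, 20 → 16.
Second entry: each term is the sum of the two before it; 6, 1, 7, 8, 15 → 23.
Combining the parts gives (16 23).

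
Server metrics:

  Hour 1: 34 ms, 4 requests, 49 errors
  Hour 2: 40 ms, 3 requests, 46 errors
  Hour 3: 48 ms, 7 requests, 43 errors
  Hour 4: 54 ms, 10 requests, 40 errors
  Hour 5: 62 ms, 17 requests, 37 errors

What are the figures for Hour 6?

68 ms, 27 requests, 34 errors

Ms: 34, 40, 48, 54, 62 → 68 (alternating steps +6, +8, +6, +8, …).
Requests: each term is the sum of the two before it; 4, 3, 7, 10, 17 → 27.
Errors goes 49, 46, 43, 40, 37 → 34 (−3 each step).
Combining the parts gives 68 ms, 27 requests, 34 errors.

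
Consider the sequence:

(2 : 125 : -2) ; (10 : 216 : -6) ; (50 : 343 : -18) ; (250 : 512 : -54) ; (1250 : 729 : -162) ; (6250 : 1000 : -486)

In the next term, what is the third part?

-1458

For the first part, ×5 each step: 2, 10, 50, 250, 1250, 6250 → 31250.
For the second part, perfect cubes: 5³, 6³, 7³, …: 125, 216, 343, 512, 729, 1000 → 1331.
Third part — ×3 each step: -2, -6, -18, -54, -162, -486 → -1458.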